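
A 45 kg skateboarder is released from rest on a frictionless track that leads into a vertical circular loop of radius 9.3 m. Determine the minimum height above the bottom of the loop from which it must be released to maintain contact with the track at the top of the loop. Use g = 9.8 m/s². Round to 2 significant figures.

h = 23 m

At the top, for minimum speed gravity alone supplies the centripetal force: mg = mv_top²/r ⇒ v_top² = gr = 91.14 m²/s²
Energy conservation from release height h to the top (height 2r): mgh = ½mv_top² + mg(2r)
h = v_top²/(2g) + 2r = r/2 + 2r = 5r/2 = 23.25 m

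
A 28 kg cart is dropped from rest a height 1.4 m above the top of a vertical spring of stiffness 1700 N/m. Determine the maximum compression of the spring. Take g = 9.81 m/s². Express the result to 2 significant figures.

x = 0.85 m

Let x be the compression. The total drop is H + x, and the cart is instantaneously at rest at max compression, so energy conservation gives:
mg(H + x) = ½kx²
½(1700)x² − (28)(9.81)x − (28)(9.81)(1.4) = 0
850.0x² − 274.7x − 384.6 = 0
x = [274.7 + √(75449 + 1.3075e+06)]/(2 × 850.0) = 0.8533 m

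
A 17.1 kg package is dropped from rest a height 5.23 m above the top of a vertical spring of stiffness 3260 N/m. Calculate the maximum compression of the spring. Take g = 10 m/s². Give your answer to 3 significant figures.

x = 0.795 m

Take the reference level at the top of the uncompressed spring. At max compression the package has fallen H + x and is momentarily at rest:
mg(H + x) = ½kx²
½(3260)x² − (17.1)(10)x − (17.1)(10)(5.23) = 0
1630x² − 171.0x − 894.3 = 0
x = [171.0 + √(29241 + 5.8310e+06)]/(2 × 1630) = 0.7950 m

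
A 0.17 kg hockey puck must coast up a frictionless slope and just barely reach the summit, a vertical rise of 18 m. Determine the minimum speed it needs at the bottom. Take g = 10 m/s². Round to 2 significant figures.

v = 19 m/s

At the top it is momentarily at rest, so all KE converts to PE: ½mv² = mgh
v = √(2gh) = √(2 × 10 × 18) = 18.97 m/s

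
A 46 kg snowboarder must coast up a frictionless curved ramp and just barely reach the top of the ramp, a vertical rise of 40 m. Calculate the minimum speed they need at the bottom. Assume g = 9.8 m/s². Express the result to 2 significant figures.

v = 28 m/s

At the top they are momentarily at rest, so all KE converts to PE: ½mv² = mgh
v = √(2gh) = √(2 × 9.8 × 40) = 28.00 m/s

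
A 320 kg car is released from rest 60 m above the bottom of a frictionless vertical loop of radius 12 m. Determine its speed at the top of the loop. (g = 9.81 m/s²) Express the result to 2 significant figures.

v = 27 m/s

Energy conservation: mgh = ½mv_top² + mg(2r)
v_top² = 2g(h − 2r) = 2(9.81)(60 − 24.00) = 706.3
v_top = 26.58 m/s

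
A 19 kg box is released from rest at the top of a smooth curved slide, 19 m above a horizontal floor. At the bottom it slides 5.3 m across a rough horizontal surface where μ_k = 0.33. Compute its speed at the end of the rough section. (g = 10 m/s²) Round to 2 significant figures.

v = 19 m/s

Applying the work–energy principle:
mgh = ½mv² + μ_k m g d
W_f = μ_k mg d = (0.33)(19)(10)(5.3) = 332.3 J
½mv² = mgh − W_f = 3610.0 − 332.3 = 3277.7 J
v = √(2 × 3277.7/19) = 18.57 m/s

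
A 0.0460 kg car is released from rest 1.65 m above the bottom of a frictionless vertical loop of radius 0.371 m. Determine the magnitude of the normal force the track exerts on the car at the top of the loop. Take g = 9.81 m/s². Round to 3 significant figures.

Energy from release to top (height 2r): mgh = ½mv_top² + mg(2r)
v_top² = 2g(h − 2r) = 2(9.81)(1.65 − 0.7420) = 17.815 m²/s²
At the top, both N and weight point toward the centre: N + mg = mv_top²/r
N = m(v_top²/r − g) = 0.0460(17.815/0.371 − 9.81) = 1.758 N

N = 1.76 N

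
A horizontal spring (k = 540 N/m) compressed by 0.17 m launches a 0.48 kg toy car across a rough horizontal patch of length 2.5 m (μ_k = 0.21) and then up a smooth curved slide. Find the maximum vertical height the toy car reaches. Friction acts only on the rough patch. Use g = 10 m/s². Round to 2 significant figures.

Spring energy: E₀ = ½kx² = ½(540)(0.17)² = 7.8030 J
Friction: W_f = μ_k mg d = (0.21)(0.48)(10)(2.5) = 2.520 J
Energy at base of ramp: E = 7.8030 − 2.520 = 5.2830 J
At max height all remaining energy is PE: mgh = E ⇒ h = E/(mg) = 5.2830/(0.48 × 10) = 1.101 m

h = 1.1 m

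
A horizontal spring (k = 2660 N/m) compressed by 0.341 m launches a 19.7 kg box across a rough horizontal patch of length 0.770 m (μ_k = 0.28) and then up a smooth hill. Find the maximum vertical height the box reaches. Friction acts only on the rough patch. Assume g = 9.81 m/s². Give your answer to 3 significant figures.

Spring energy: E₀ = ½kx² = ½(2660)(0.341)² = 154.65 J
Friction: W_f = μ_k mg d = (0.28)(19.7)(9.81)(0.770) = 41.67 J
Energy at base of ramp: E = 154.65 − 41.67 = 112.99 J
At max height all remaining energy is PE: mgh = E ⇒ h = E/(mg) = 112.99/(19.7 × 9.81) = 0.5846 m

h = 0.585 m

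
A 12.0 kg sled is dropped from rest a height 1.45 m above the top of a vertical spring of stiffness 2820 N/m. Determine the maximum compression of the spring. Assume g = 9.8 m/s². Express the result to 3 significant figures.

Take the reference level at the top of the uncompressed spring. At max compression the sled has fallen H + x and is momentarily at rest:
mg(H + x) = ½kx²
½(2820)x² − (12.0)(9.8)x − (12.0)(9.8)(1.45) = 0
1410x² − 117.6x − 170.5 = 0
x = [117.6 + √(13830 + 961733)]/(2 × 1410) = 0.3920 m

x = 0.392 m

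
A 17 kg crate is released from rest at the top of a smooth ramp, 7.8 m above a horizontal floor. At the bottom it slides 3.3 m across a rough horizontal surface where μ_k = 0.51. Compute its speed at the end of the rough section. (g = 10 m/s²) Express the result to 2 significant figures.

v = 11 m/s

Applying the work–energy principle:
mgh = ½mv² + μ_k m g d
W_f = μ_k mg d = (0.51)(17)(10)(3.3) = 286.1 J
½mv² = mgh − W_f = 1326.0 − 286.1 = 1039.9 J
v = √(2 × 1039.9/17) = 11.06 m/s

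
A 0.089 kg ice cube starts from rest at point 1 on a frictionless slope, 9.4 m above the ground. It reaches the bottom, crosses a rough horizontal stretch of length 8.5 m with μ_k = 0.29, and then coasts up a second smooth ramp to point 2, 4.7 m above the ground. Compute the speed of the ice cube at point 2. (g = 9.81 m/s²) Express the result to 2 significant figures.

v = 6.6 m/s

Energy at 1: mgh₁ = (0.089)(9.81)(9.4) = 8.2070 J
Friction loss: W_f = μ_k mg d = 2.152 J
At 2: ½mv² + mgh₂ = mgh₁ − W_f
½mv² = 8.2070 − 2.152 − 4.1035 = 1.9514 J
v = √(2 × 1.9514/0.089) = 6.622 m/s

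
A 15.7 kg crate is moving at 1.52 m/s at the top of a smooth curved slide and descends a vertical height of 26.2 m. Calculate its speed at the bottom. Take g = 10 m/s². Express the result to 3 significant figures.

By conservation of mechanical energy, ½mv₀² + mgh = ½mv²
The mass cancels from both sides.
v² = v₀² + 2gh = (1.52)² + 2(10)(26.2) = 526.31
v = √526.31 = 22.94 m/s

v = 22.9 m/s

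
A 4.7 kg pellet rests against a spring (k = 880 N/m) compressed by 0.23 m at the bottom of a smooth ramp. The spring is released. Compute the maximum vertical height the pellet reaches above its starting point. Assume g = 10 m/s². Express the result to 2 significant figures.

Energy conservation from release to the highest point: ½kx² = mgh
h = kx²/(2mg) = (880)(0.23)²/(2 × 4.7 × 10) = 0.4952 m

h = 0.50 m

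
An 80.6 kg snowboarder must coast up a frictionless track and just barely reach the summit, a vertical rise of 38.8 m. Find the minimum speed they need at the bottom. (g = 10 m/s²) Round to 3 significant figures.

v = 27.9 m/s

At the top they are momentarily at rest, so all KE converts to PE: ½mv² = mgh
v = √(2gh) = √(2 × 10 × 38.8) = 27.86 m/s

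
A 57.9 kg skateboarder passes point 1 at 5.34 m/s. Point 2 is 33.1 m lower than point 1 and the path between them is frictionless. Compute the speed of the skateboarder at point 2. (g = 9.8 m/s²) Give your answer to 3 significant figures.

v = 26.0 m/s

Mechanical energy is conserved (no friction): ½mv₀² + mgh = ½mv²
The mass cancels from both sides.
v² = v₀² + 2gh = (5.34)² + 2(9.8)(33.1) = 677.28
v = √677.28 = 26.02 m/s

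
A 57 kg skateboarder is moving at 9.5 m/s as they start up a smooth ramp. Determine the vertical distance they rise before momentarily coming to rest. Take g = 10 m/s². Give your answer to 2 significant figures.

h = 4.5 m

Setting KE at the bottom equal to PE gained: ½mv² = mgh
h = v²/(2g) = 9.5²/(2 × 10) = 4.513 m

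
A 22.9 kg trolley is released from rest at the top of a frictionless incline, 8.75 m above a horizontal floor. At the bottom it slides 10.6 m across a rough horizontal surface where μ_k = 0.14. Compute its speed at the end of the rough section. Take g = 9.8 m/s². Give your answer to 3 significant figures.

v = 11.9 m/s

Applying the work–energy principle:
mgh = ½mv² + μ_k m g d
W_f = μ_k mg d = (0.14)(22.9)(9.8)(10.6) = 333.0 J
½mv² = mgh − W_f = 1963.7 − 333.0 = 1630.6 J
v = √(2 × 1630.6/22.9) = 11.93 m/s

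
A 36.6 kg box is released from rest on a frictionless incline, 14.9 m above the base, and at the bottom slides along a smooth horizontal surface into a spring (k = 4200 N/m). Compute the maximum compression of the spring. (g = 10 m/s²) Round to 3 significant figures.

x = 1.61 m

At max compression the box is momentarily at rest: mgh = ½kx²
x = √(2mgh/k) = √(2 × 36.6 × 10 × 14.9 / 4200) = 1.611 m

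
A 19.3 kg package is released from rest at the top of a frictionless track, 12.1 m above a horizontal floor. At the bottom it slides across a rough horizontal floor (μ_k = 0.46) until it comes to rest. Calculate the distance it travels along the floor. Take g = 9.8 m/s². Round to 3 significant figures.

Applying the work–energy principle:
At rest all PE has been dissipated by friction: mgh = μ_k m g d
d = h/μ_k = 12.1/0.46 = 26.30 m

d = 26.3 m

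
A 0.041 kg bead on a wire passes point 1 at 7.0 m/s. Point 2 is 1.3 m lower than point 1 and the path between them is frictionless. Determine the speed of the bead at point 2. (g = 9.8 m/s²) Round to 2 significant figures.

Energy conservation between the two points: ½mv₀² + mgh = ½mv²
v² = v₀² + 2gh = (7.0)² + 2(9.8)(1.3) = 74.480
v = √74.480 = 8.630 m/s

v = 8.6 m/s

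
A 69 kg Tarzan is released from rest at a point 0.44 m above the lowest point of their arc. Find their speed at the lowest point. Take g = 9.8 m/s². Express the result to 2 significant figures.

By conservation of mechanical energy, mgh = ½mv²
v = √(2gh) = √(2 × 9.8 × 0.44) = √8.6240 = 2.937 m/s

v = 2.9 m/s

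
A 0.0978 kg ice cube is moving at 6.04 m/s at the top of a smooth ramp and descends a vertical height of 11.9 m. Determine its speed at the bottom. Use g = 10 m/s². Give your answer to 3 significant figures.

v = 16.6 m/s

Energy conservation between the two points: ½mv₀² + mgh = ½mv²
v² = v₀² + 2gh = (6.04)² + 2(10)(11.9) = 274.48
v = √274.48 = 16.57 m/s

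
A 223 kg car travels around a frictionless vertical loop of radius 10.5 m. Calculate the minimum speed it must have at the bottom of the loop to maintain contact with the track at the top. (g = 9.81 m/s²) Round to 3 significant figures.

At the top: mg = mv_top²/r ⇒ v_top² = gr = 103.0 m²/s²
Energy from bottom to top (height 2r): ½mv_bot² = ½mv_top² + mg(2r)
v_bot² = gr + 4gr = 5gr = 515.0
v_bot = √(5gr) = 22.69 m/s

v = 22.7 m/s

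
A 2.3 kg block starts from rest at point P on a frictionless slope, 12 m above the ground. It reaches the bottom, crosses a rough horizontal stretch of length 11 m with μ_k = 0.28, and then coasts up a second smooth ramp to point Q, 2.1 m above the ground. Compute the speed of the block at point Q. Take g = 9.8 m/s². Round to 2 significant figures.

Energy at P: mgh₁ = (2.3)(9.8)(12) = 270.48 J
Friction loss: W_f = μ_k mg d = 69.42 J
At Q: ½mv² + mgh₂ = mgh₁ − W_f
½mv² = 270.48 − 69.42 − 47.334 = 153.72 J
v = √(2 × 153.72/2.3) = 11.56 m/s

v = 12 m/s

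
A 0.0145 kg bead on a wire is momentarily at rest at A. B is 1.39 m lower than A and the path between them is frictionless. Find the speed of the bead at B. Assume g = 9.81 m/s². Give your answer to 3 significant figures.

v = 5.22 m/s

Mechanical energy is conserved (no friction): mgh = ½mv²
The mass cancels from both sides.
v = √(2gh) = √(2 × 9.81 × 1.39) = √27.272 = 5.222 m/s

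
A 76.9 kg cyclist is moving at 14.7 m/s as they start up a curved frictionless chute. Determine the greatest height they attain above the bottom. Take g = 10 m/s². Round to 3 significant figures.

By energy conservation, ½mv² = mgh
h = v²/(2g) = 14.7²/(2 × 10) = 10.80 m

h = 10.8 m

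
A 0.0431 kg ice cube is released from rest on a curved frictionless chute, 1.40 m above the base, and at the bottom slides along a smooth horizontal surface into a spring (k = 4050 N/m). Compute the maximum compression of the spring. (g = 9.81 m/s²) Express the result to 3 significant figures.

Gravitational PE at the top equals spring PE at max compression: mgh = ½kx²
x = √(2mgh/k) = √(2 × 0.0431 × 9.81 × 1.40 / 4050) = 0.01710 m

x = 0.0171 m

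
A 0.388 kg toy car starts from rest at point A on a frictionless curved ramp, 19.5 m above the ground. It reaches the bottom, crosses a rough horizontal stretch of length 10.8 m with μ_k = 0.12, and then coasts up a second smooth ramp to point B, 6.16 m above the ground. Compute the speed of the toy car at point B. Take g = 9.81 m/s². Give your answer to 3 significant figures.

Energy at A: mgh₁ = (0.388)(9.81)(19.5) = 74.222 J
Friction loss: W_f = μ_k mg d = 4.933 J
At B: ½mv² + mgh₂ = mgh₁ − W_f
½mv² = 74.222 − 4.933 − 23.447 = 45.843 J
v = √(2 × 45.843/0.388) = 15.37 m/s

v = 15.4 m/s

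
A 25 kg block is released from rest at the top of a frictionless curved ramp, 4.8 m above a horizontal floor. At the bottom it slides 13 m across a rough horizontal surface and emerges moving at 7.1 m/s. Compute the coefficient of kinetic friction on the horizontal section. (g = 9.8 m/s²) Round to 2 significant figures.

μ_k = 0.17

Energy at the top = energy at the end + work done against friction:
mgh = ½mv² + μ_k m g d
mgh = 1176.0 J; ½mv² = 630.12 J
W_f = 1176.0 − 630.12 = 545.9 J
μ_k = W_f/(mg·d) = 545.9/(245.0 × 13) = 0.1714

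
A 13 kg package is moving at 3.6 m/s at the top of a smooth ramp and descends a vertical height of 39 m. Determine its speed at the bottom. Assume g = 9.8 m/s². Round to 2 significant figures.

By conservation of mechanical energy, ½mv₀² + mgh = ½mv²
v² = v₀² + 2gh = (3.6)² + 2(9.8)(39) = 777.36
v = √777.36 = 27.88 m/s

v = 28 m/s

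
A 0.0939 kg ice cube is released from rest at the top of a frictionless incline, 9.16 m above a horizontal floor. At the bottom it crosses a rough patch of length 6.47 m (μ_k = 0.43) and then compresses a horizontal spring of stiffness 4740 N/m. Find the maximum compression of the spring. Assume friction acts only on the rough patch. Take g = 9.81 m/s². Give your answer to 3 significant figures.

Initial energy: E₁ = mgh = (0.0939)(9.81)(9.16) = 8.4378 J
Friction removes W_f = μ_k mg d = (0.43)(0.0939)(9.81)(6.47) = 2.563 J
Energy reaching the spring: E = 8.4378 − 2.563 = 5.8751 J
At max compression ½kx² = E ⇒ x = √(2E/k) = √(2 × 5.8751/4740) = 0.04979 m

x = 0.0498 m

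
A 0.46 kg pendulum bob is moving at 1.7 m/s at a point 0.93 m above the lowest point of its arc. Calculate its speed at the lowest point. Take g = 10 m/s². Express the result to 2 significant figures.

v = 4.6 m/s

Mechanical energy is conserved (no friction): ½mv₀² + mgh = ½mv²
The mass cancels from both sides.
v² = v₀² + 2gh = (1.7)² + 2(10)(0.93) = 21.490
v = √21.490 = 4.636 m/s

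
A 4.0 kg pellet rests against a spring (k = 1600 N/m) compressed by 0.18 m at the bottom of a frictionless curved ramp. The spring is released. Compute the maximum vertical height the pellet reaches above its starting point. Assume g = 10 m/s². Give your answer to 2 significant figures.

Energy conservation from release to the highest point: ½kx² = mgh
h = kx²/(2mg) = (1600)(0.18)²/(2 × 4.0 × 10) = 0.6480 m

h = 0.65 m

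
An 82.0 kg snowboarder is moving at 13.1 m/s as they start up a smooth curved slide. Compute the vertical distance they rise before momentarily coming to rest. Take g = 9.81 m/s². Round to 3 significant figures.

By energy conservation, ½mv² = mgh
h = v²/(2g) = 13.1²/(2 × 9.81) = 8.747 m

h = 8.75 m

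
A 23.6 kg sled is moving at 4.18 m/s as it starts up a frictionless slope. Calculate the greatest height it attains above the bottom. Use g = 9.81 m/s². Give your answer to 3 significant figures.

By energy conservation, ½mv² = mgh
h = v²/(2g) = 4.18²/(2 × 9.81) = 0.8905 m

h = 0.891 m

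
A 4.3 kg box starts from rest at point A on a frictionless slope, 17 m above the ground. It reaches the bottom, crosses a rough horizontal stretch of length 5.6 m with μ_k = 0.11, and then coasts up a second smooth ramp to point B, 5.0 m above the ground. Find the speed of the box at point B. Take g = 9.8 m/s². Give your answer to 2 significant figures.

Energy at A: mgh₁ = (4.3)(9.8)(17) = 716.38 J
Friction loss: W_f = μ_k mg d = 25.96 J
At B: ½mv² + mgh₂ = mgh₁ − W_f
½mv² = 716.38 − 25.96 − 210.70 = 479.72 J
v = √(2 × 479.72/4.3) = 14.94 m/s

v = 15 m/s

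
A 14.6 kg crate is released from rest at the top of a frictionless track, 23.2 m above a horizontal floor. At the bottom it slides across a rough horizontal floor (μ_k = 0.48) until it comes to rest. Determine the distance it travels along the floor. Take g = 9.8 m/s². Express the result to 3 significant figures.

Applying the work–energy principle:
At rest all PE has been dissipated by friction: mgh = μ_k m g d
d = h/μ_k = 23.2/0.48 = 48.33 m

d = 48.3 m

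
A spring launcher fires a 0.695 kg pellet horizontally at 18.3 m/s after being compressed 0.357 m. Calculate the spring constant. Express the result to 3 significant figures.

k = 1830 N/m

½kx² = ½mv²
k = mv²/x² = (0.695)(18.3)²/(0.357)² = 1826 N/m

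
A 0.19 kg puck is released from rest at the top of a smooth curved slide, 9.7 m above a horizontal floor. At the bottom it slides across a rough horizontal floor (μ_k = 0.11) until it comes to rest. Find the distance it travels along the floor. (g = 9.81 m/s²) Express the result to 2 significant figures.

d = 88 m

Energy at the top = energy at the end + work done against friction:
At rest all PE has been dissipated by friction: mgh = μ_k m g d
d = h/μ_k = 9.7/0.11 = 88.18 m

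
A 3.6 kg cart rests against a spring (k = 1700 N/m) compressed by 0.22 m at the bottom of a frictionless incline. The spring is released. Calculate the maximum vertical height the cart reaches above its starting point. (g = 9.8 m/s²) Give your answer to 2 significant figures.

All spring PE becomes gravitational PE at the highest point: ½kx² = mgh
h = kx²/(2mg) = (1700)(0.22)²/(2 × 3.6 × 9.8) = 1.166 m

h = 1.2 m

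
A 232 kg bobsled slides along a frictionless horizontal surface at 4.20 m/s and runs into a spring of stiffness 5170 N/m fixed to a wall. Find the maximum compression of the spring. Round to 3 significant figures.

Conservation of energy between contact and max compression: ½mv² = ½kx²
x = v√(m/k) = 4.20 × √(232/5170) = 0.8897 m

x = 0.890 m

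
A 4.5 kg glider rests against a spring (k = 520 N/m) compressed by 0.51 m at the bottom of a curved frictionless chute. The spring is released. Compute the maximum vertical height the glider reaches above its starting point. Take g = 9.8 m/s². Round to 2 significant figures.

Energy conservation from release to the highest point: ½kx² = mgh
h = kx²/(2mg) = (520)(0.51)²/(2 × 4.5 × 9.8) = 1.533 m

h = 1.5 m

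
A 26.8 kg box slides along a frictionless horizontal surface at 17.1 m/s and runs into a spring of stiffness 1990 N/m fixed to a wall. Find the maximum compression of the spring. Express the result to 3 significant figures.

All KE is stored as spring PE at maximum compression: ½mv² = ½kx²
x = v√(m/k) = 17.1 × √(26.8/1990) = 1.984 m

x = 1.98 m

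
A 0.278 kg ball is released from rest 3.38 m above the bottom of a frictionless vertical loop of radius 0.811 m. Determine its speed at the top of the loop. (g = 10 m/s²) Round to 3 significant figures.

Energy conservation: mgh = ½mv_top² + mg(2r)
v_top² = 2g(h − 2r) = 2(10)(3.38 − 1.622) = 35.16
v_top = 5.930 m/s

v = 5.93 m/s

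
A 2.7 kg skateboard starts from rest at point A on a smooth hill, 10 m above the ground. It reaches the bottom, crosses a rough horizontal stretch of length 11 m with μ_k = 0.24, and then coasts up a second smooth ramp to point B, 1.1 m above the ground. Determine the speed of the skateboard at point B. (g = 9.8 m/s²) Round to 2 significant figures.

v = 11 m/s

Energy at A: mgh₁ = (2.7)(9.8)(10) = 264.60 J
Friction loss: W_f = μ_k mg d = 69.85 J
At B: ½mv² + mgh₂ = mgh₁ − W_f
½mv² = 264.60 − 69.85 − 29.106 = 165.64 J
v = √(2 × 165.64/2.7) = 11.08 m/s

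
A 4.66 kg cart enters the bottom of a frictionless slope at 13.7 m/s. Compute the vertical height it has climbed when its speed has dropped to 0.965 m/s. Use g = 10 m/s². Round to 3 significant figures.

h = 9.34 m

Energy balance between the two points: ½mv₁² = ½mv₂² + mgh
h = (v₁² − v₂²)/(2g) = (13.7² − 0.965²)/(2 × 10) = 9.338 m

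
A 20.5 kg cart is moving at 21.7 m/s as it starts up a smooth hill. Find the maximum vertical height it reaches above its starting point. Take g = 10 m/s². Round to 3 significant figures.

h = 23.5 m

By energy conservation, ½mv² = mgh
h = v²/(2g) = 21.7²/(2 × 10) = 23.54 m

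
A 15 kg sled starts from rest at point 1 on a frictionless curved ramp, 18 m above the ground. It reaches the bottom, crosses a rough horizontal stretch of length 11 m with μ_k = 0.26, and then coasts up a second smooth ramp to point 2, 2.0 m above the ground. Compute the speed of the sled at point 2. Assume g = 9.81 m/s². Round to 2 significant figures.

v = 16 m/s

Energy at 1: mgh₁ = (15)(9.81)(18) = 2648.7 J
Friction loss: W_f = μ_k mg d = 420.8 J
At 2: ½mv² + mgh₂ = mgh₁ − W_f
½mv² = 2648.7 − 420.8 − 294.30 = 1933.6 J
v = √(2 × 1933.6/15) = 16.06 m/s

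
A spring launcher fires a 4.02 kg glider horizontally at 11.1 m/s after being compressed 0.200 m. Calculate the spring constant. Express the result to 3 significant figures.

Spring PE at full compression equals KE at release: ½kx² = ½mv²
k = mv²/x² = (4.02)(11.1)²/(0.200)² = 12383 N/m

k = 12400 N/m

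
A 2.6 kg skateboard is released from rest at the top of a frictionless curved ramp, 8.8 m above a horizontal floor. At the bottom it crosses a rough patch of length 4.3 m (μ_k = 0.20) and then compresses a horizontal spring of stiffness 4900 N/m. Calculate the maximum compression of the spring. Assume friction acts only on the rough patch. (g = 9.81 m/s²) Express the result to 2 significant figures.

Initial energy: E₁ = mgh = (2.6)(9.81)(8.8) = 224.45 J
Friction removes W_f = μ_k mg d = (0.20)(2.6)(9.81)(4.3) = 21.94 J
Energy reaching the spring: E = 224.45 − 21.94 = 202.52 J
At max compression ½kx² = E ⇒ x = √(2E/k) = √(2 × 202.52/4900) = 0.2875 m

x = 0.29 m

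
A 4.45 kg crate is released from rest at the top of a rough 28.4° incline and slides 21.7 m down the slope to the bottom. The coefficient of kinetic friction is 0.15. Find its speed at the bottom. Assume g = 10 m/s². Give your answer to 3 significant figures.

v = 12.2 m/s

Energy: mgh = ½mv² + W_f, with h = L sinθ and W_f = μ_k (mg cosθ) L
mgh = mgL sinθ = (4.45)(10)(21.7)sin28.4° = 459.29 J
W_f = μ_k mg cosθ · L = (0.15)(4.45)(10)cos28.4°·21.7 = 127.4 J
½mv² = 459.29 − 127.4 = 331.87 J
v = √(2 × 331.87/4.45) = 12.21 m/s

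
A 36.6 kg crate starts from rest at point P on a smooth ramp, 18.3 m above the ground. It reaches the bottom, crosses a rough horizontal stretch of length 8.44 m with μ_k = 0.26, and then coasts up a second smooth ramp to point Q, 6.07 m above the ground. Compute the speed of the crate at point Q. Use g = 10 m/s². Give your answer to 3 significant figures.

Energy at P: mgh₁ = (36.6)(10)(18.3) = 6697.8 J
Friction loss: W_f = μ_k mg d = 803.2 J
At Q: ½mv² + mgh₂ = mgh₁ − W_f
½mv² = 6697.8 − 803.2 − 2221.6 = 3673.0 J
v = √(2 × 3673.0/36.6) = 14.17 m/s

v = 14.2 m/s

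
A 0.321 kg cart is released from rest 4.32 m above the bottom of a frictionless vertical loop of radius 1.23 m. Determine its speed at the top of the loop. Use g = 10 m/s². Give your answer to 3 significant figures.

Energy conservation: mgh = ½mv_top² + mg(2r)
v_top² = 2g(h − 2r) = 2(10)(4.32 − 2.460) = 37.20
v_top = 6.099 m/s

v = 6.10 m/s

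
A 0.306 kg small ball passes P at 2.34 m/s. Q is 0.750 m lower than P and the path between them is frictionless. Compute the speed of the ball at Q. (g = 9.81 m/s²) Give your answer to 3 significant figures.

Mechanical energy is conserved (no friction): ½mv₀² + mgh = ½mv²
v² = v₀² + 2gh = (2.34)² + 2(9.81)(0.750) = 20.191
v = √20.191 = 4.493 m/s

v = 4.49 m/s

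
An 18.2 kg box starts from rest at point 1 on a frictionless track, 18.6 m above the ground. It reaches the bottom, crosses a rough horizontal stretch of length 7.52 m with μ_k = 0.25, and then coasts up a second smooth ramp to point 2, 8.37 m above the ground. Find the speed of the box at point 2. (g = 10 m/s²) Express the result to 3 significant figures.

Energy at 1: mgh₁ = (18.2)(10)(18.6) = 3385.2 J
Friction loss: W_f = μ_k mg d = 342.2 J
At 2: ½mv² + mgh₂ = mgh₁ − W_f
½mv² = 3385.2 − 342.2 − 1523.3 = 1519.7 J
v = √(2 × 1519.7/18.2) = 12.92 m/s

v = 12.9 m/s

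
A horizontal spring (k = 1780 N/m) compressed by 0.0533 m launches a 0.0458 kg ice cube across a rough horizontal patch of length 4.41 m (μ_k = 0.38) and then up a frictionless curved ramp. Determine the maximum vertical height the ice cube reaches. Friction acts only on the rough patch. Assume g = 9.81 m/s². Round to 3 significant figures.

h = 3.95 m

Spring energy: E₀ = ½kx² = ½(1780)(0.0533)² = 2.5284 J
Friction: W_f = μ_k mg d = (0.38)(0.0458)(9.81)(4.41) = 0.7529 J
Energy at base of ramp: E = 2.5284 − 0.7529 = 1.7755 J
At max height all remaining energy is PE: mgh = E ⇒ h = E/(mg) = 1.7755/(0.0458 × 9.81) = 3.952 m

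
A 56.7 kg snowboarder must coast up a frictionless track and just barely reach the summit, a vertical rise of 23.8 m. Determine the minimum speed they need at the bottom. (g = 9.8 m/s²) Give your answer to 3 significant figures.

v = 21.6 m/s

At the top they are momentarily at rest, so all KE converts to PE: ½mv² = mgh
v = √(2gh) = √(2 × 9.8 × 23.8) = 21.60 m/s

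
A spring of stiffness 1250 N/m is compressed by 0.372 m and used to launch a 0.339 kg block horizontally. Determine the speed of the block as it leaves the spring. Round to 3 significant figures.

Spring PE converts entirely to kinetic energy: ½kx² = ½mv²
v = x√(k/m) = 0.372 × √(1250/0.339) = 22.59 m/s

v = 22.6 m/s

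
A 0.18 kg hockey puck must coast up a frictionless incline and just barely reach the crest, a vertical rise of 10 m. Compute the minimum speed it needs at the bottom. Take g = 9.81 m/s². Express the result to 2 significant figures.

v = 14 m/s

At the top it is momentarily at rest, so all KE converts to PE: ½mv² = mgh
v = √(2gh) = √(2 × 9.81 × 10) = 14.01 m/s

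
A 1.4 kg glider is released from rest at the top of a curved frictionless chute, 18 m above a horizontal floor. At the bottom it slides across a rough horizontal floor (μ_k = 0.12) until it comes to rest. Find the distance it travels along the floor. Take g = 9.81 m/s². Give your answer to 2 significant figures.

Applying the work–energy principle:
At rest all PE has been dissipated by friction: mgh = μ_k m g d
d = h/μ_k = 18/0.12 = 150.0 m

d = 150 m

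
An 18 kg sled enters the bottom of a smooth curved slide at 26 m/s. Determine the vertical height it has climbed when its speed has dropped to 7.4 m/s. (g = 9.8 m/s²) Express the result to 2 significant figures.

h = 32 m

Conservation of energy: ½mv₁² = ½mv₂² + mgh
h = (v₁² − v₂²)/(2g) = (26² − 7.4²)/(2 × 9.8) = 31.70 m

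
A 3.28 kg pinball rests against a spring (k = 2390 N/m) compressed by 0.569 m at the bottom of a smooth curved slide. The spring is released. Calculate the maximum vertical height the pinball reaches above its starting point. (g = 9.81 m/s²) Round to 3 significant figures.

h = 12.0 m

All spring PE becomes gravitational PE at the highest point: ½kx² = mgh
h = kx²/(2mg) = (2390)(0.569)²/(2 × 3.28 × 9.81) = 12.02 m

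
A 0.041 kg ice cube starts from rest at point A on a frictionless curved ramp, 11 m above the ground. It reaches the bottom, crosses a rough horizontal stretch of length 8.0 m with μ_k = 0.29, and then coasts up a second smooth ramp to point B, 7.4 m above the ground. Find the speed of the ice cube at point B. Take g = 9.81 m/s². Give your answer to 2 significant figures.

Energy at A: mgh₁ = (0.041)(9.81)(11) = 4.4243 J
Friction loss: W_f = μ_k mg d = 0.9331 J
At B: ½mv² + mgh₂ = mgh₁ − W_f
½mv² = 4.4243 − 0.9331 − 2.9764 = 0.51483 J
v = √(2 × 0.51483/0.041) = 5.011 m/s

v = 5.0 m/s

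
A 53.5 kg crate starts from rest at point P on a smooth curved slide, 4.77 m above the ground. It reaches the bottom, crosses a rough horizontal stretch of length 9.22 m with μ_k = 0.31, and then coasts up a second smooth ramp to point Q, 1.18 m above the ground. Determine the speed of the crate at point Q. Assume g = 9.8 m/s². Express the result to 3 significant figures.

v = 3.79 m/s

Energy at P: mgh₁ = (53.5)(9.8)(4.77) = 2500.9 J
Friction loss: W_f = μ_k mg d = 1499 J
At Q: ½mv² + mgh₂ = mgh₁ − W_f
½mv² = 2500.9 − 1499 − 618.67 = 383.68 J
v = √(2 × 383.68/53.5) = 3.787 m/s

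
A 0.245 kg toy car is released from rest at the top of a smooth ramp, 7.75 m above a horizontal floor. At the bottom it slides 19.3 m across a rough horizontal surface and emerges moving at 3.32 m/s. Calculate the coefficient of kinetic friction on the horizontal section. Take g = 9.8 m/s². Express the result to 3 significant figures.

μ_k = 0.372

Energy at the top = energy at the end + work done against friction:
mgh = ½mv² + μ_k m g d
mgh = 18.608 J; ½mv² = 1.3502 J
W_f = 18.608 − 1.3502 = 17.26 J
μ_k = W_f/(mg·d) = 17.26/(2.401 × 19.3) = 0.3724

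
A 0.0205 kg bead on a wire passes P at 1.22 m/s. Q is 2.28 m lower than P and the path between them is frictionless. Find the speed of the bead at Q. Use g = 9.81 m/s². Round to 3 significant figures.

v = 6.80 m/s

By conservation of mechanical energy, ½mv₀² + mgh = ½mv²
v² = v₀² + 2gh = (1.22)² + 2(9.81)(2.28) = 46.222
v = √46.222 = 6.799 m/s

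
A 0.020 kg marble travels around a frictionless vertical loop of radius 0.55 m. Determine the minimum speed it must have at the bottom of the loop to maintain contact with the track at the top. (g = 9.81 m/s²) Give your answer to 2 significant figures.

At the top: mg = mv_top²/r ⇒ v_top² = gr = 5.396 m²/s²
Energy from bottom to top (height 2r): ½mv_bot² = ½mv_top² + mg(2r)
v_bot² = gr + 4gr = 5gr = 26.98
v_bot = √(5gr) = 5.194 m/s

v = 5.2 m/s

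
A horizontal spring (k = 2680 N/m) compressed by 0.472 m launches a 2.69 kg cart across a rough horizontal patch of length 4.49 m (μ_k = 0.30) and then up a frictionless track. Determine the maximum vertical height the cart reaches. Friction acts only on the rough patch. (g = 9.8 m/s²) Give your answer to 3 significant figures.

h = 9.98 m

Spring energy: E₀ = ½kx² = ½(2680)(0.472)² = 298.53 J
Friction: W_f = μ_k mg d = (0.30)(2.69)(9.8)(4.49) = 35.51 J
Energy at base of ramp: E = 298.53 − 35.51 = 263.02 J
At max height all remaining energy is PE: mgh = E ⇒ h = E/(mg) = 263.02/(2.69 × 9.8) = 9.977 m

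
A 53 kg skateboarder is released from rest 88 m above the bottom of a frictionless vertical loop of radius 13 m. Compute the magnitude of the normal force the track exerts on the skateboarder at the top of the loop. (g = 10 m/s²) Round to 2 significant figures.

Energy from release to top (height 2r): mgh = ½mv_top² + mg(2r)
v_top² = 2g(h − 2r) = 2(10)(88 − 26.00) = 1240.0 m²/s²
At the top, both N and weight point toward the centre: N + mg = mv_top²/r
N = m(v_top²/r − g) = 53(1240.0/13 − 10) = 4525 N

N = 4500 N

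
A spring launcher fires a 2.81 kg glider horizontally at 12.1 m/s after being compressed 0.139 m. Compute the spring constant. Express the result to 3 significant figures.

k = 21300 N/m

Energy stored in the spring equals the launch KE: ½kx² = ½mv²
k = mv²/x² = (2.81)(12.1)²/(0.139)² = 21294 N/m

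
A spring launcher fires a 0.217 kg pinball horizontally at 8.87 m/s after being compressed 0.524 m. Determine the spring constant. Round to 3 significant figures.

Spring PE at full compression equals KE at release: ½kx² = ½mv²
k = mv²/x² = (0.217)(8.87)²/(0.524)² = 62.18 N/m

k = 62.2 N/m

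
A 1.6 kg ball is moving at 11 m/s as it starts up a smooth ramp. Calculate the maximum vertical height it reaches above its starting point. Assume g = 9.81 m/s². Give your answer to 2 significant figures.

h = 6.2 m

Setting KE at the bottom equal to PE gained: ½mv² = mgh
h = v²/(2g) = 11²/(2 × 9.81) = 6.167 m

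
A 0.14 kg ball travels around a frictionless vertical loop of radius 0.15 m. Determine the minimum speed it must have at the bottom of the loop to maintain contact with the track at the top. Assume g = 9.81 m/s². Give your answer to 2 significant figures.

At the top: mg = mv_top²/r ⇒ v_top² = gr = 1.472 m²/s²
Energy from bottom to top (height 2r): ½mv_bot² = ½mv_top² + mg(2r)
v_bot² = gr + 4gr = 5gr = 7.357
v_bot = √(5gr) = 2.712 m/s

v = 2.7 m/s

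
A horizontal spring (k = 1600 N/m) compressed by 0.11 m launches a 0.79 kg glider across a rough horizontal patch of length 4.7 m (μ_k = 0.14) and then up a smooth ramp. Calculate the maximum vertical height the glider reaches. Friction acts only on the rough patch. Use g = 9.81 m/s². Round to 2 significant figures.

Spring energy: E₀ = ½kx² = ½(1600)(0.11)² = 9.6800 J
Friction: W_f = μ_k mg d = (0.14)(0.79)(9.81)(4.7) = 5.099 J
Energy at base of ramp: E = 9.6800 − 5.099 = 4.5806 J
At max height all remaining energy is PE: mgh = E ⇒ h = E/(mg) = 4.5806/(0.79 × 9.81) = 0.5910 m

h = 0.59 m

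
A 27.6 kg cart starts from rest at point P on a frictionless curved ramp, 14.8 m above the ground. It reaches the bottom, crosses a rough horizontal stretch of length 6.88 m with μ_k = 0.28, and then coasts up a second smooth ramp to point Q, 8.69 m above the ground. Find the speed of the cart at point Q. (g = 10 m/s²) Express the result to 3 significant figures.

Energy at P: mgh₁ = (27.6)(10)(14.8) = 4084.8 J
Friction loss: W_f = μ_k mg d = 531.7 J
At Q: ½mv² + mgh₂ = mgh₁ − W_f
½mv² = 4084.8 − 531.7 − 2398.4 = 1154.7 J
v = √(2 × 1154.7/27.6) = 9.147 m/s

v = 9.15 m/s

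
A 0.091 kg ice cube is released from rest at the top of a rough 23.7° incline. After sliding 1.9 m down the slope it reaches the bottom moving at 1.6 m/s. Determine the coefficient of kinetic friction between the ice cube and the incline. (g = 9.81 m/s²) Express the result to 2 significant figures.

μ_k = 0.36

mgh = ½mv² + μ_k (mg cosθ) L, with h = L sinθ
mgL sinθ = 0.68176 J; ½mv² = 0.11648 J
W_f = 0.68176 − 0.11648 = 0.5653 J
μ_k = W_f/(mg cosθ · L) = 0.5653/(0.8174 × 1.9) = 0.3640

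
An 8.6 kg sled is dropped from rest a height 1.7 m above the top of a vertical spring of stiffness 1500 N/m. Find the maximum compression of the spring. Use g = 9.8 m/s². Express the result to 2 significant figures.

x = 0.50 m

Take the reference level at the top of the uncompressed spring. At max compression the sled has fallen H + x and is momentarily at rest:
mg(H + x) = ½kx²
½(1500)x² − (8.6)(9.8)x − (8.6)(9.8)(1.7) = 0
750.0x² − 84.28x − 143.3 = 0
x = [84.28 + √(7103 + 429828)]/(2 × 750.0) = 0.4969 m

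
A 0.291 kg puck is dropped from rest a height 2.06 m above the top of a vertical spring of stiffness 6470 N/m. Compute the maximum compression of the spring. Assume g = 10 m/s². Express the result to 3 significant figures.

Let x be the compression. The total drop is H + x, and the puck is instantaneously at rest at max compression, so energy conservation gives:
mg(H + x) = ½kx²
½(6470)x² − (0.291)(10)x − (0.291)(10)(2.06) = 0
3235x² − 2.910x − 5.995 = 0
x = [2.910 + √(8.468 + 77570)]/(2 × 3235) = 0.04350 m

x = 0.0435 m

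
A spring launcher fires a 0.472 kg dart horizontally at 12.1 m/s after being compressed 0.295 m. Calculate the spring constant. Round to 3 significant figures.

Spring PE at full compression equals KE at release: ½kx² = ½mv²
k = mv²/x² = (0.472)(12.1)²/(0.295)² = 794.1 N/m

k = 794 N/m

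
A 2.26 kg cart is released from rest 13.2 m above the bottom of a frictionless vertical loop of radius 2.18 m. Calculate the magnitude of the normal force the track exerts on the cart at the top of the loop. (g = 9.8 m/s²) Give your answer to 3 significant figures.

Energy from release to top (height 2r): mgh = ½mv_top² + mg(2r)
v_top² = 2g(h − 2r) = 2(9.8)(13.2 − 4.360) = 173.26 m²/s²
At the top, both N and weight point toward the centre: N + mg = mv_top²/r
N = m(v_top²/r − g) = 2.26(173.26/2.18 − 9.8) = 157.5 N

N = 157 N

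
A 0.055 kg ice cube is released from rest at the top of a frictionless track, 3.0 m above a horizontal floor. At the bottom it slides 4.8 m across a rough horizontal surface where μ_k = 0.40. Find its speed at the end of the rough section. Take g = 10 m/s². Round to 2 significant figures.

v = 4.6 m/s

Energy at the top = energy at the end + work done against friction:
mgh = ½mv² + μ_k m g d
W_f = μ_k mg d = (0.40)(0.055)(10)(4.8) = 1.056 J
½mv² = mgh − W_f = 1.6500 − 1.056 = 0.59400 J
v = √(2 × 0.59400/0.055) = 4.648 m/s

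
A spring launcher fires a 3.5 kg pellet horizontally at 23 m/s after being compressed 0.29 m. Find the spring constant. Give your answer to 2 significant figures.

Spring PE at full compression equals KE at release: ½kx² = ½mv²
k = mv²/x² = (3.5)(23)²/(0.29)² = 22015 N/m

k = 22000 N/m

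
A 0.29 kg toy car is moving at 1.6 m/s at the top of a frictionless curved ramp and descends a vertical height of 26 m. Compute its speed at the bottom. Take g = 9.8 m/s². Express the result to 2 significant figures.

Mechanical energy is conserved (no friction): ½mv₀² + mgh = ½mv²
The mass cancels from both sides.
v² = v₀² + 2gh = (1.6)² + 2(9.8)(26) = 512.16
v = √512.16 = 22.63 m/s

v = 23 m/s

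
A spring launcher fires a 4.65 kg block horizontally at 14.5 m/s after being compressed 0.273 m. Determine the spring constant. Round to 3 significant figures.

k = 13100 N/m

Spring PE at full compression equals KE at release: ½kx² = ½mv²
k = mv²/x² = (4.65)(14.5)²/(0.273)² = 13118 N/m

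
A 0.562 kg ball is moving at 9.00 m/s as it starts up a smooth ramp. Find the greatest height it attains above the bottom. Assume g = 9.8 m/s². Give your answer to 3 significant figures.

h = 4.13 m

By energy conservation, ½mv² = mgh
h = v²/(2g) = 9.00²/(2 × 9.8) = 4.133 m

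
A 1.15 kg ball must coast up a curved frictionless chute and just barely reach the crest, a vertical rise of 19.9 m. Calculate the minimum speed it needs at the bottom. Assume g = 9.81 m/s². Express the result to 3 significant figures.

v = 19.8 m/s

At the top it is momentarily at rest, so all KE converts to PE: ½mv² = mgh
v = √(2gh) = √(2 × 9.81 × 19.9) = 19.76 m/s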